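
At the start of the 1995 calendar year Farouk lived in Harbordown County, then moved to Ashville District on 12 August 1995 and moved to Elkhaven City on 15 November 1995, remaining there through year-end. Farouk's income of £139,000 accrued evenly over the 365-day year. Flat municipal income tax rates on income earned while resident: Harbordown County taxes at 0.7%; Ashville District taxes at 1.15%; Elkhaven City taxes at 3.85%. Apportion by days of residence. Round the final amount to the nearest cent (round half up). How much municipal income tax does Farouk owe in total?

Harbordown County, 1 January – 11 August 1995: 223 days → £139,000 × 0.7% × 223/365 = £594.4630
Ashville District, 12 August – 14 November 1995: 95 days → £139,000 × 1.15% × 95/365 = £416.0479
Elkhaven City, 15 November – 31 December 1995: 47 days → £139,000 × 3.85% × 47/365 = £689.0973
Total = £1,699.6082

£1,699.61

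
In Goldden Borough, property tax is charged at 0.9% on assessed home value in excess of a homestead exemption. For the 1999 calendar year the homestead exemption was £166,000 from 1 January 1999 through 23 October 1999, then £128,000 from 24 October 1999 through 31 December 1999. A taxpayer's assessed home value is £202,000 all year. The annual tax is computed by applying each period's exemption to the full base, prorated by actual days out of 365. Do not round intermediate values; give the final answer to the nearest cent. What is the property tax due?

£388.65

1 January – 23 October 1999: 296 days, exemption £166,000 → (£202,000 − £166,000) × 0.9% × 296/365 = £262.7507
24 October – 31 December 1999: 69 days, exemption £128,000 → (£202,000 − £128,000) × 0.9% × 69/365 = £125.9014
Total = £388.6521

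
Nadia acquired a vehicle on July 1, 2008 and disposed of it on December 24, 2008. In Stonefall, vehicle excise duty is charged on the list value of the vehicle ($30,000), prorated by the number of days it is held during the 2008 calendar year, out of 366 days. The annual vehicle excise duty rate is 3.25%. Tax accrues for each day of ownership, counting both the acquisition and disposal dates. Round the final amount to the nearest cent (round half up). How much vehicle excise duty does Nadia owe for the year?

$471.52

Days held (July 1 – December 24, 2008): 177 out of 366
Tax = $30,000 × 3.25% × 177/366 = $471.5164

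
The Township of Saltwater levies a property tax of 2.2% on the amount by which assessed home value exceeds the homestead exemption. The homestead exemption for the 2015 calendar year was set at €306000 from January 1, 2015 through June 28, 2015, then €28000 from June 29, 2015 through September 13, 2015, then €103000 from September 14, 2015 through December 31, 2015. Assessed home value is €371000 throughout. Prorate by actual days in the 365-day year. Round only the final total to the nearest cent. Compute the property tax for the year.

€4053.91

January 1 – June 28, 2015: 179 days, exemption €306000 → (€371000 − €306000) × 2.2% × 179/365 = €701.2877
June 29 – September 13, 2015: 77 days, exemption €28000 → (€371000 − €28000) × 2.2% × 77/365 = €1591.8959
September 14 – December 31, 2015: 109 days, exemption €103000 → (€371000 − €103000) × 2.2% × 109/365 = €1760.7233
Total = €4053.9068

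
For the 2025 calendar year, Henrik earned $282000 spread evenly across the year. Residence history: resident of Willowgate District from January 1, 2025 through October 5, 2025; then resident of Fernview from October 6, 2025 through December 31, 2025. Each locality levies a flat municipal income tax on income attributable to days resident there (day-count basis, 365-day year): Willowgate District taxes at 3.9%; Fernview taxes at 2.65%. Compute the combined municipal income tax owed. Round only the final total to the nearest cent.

Willowgate District, January 1 – October 5, 2025: 278 days → $282000 × 3.9% × 278/365 = $8376.5589
Fernview, October 6 – December 31, 2025: 87 days → $282000 × 2.65% × 87/365 = $1781.2356
Total = $10157.7945

$10157.79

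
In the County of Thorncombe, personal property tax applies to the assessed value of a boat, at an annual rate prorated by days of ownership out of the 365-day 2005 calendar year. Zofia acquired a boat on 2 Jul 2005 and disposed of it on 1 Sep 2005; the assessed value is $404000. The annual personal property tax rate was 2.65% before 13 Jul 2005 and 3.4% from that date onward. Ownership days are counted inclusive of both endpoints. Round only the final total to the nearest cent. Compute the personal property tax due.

$2241.92

2 Jul – 12 Jul 2005: 11 days at 2.65% → $404000 × 2.65% × 11/365 = $322.6466
13 Jul – 1 Sep 2005: 51 days at 3.4% → $404000 × 3.4% × 51/365 = $1919.2767
Total = $2241.9233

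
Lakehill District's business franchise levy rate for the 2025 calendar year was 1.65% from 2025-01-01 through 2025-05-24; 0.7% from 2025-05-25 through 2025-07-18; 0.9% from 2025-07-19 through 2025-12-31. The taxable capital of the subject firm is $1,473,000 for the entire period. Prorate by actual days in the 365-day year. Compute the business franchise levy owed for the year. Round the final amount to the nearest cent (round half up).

$17,171.55

2025-01-01 to 2025-05-24: 144 days at 1.65% → $1,473,000 × 1.65% × 144/365 = $9,588.6247
2025-05-25 to 2025-07-18: 55 days at 0.7% → $1,473,000 × 0.7% × 55/365 = $1,553.7123
2025-07-19 to 2025-12-31: 166 days at 0.9% → $1,473,000 × 0.9% × 166/365 = $6,029.2110
Total = $17,171.5479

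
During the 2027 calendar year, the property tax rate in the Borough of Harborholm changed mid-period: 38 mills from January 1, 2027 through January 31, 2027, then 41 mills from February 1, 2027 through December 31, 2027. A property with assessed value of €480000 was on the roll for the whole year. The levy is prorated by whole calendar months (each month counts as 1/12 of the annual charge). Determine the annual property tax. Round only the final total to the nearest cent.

January 1 – January 31, 2027: 1 month at 38 mills → €480000 × 3.8% × 1/12 = €1520.0000
February 1 – December 31, 2027: 11 months at 41 mills → €480000 × 4.1% × 11/12 = €18040.0000
Total = €19560.0000

€19560.00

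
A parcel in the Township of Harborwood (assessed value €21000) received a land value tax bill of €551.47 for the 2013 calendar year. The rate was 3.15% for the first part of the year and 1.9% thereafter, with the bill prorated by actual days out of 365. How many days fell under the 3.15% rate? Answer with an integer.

Let d = days at the first rate; then 365 − d days at the second rate.
€21000 × [3.15%·d + 1.9%·(365−d)] / 365 = €551.47
Solving gives d = 212, so the new rate took effect on 1 Aug 2013.

212 days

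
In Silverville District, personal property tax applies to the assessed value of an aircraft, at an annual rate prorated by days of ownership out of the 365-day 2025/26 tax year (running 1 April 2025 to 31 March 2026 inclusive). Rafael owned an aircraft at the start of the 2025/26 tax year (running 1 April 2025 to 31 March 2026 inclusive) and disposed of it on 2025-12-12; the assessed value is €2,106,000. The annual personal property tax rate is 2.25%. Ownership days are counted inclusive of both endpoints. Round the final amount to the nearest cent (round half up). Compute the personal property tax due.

Days held (2025-04-01 to 2025-12-12): 256 out of 365
Tax = €2,106,000 × 2.25% × 256/365 = €33,234.4110

€33,234.41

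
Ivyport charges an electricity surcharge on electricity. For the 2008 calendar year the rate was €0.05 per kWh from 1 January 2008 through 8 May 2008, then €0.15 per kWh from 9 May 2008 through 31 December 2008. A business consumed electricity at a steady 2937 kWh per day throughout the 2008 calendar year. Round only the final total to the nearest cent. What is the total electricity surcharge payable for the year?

1 January – 8 May 2008: 129 days × 2937 kWh/day = 378,873 kWh at €0.05/kWh → €18,943.65
9 May – 31 December 2008: 237 days × 2937 kWh/day = 696,069 kWh at €0.15/kWh → €104,410.35

€123,354.00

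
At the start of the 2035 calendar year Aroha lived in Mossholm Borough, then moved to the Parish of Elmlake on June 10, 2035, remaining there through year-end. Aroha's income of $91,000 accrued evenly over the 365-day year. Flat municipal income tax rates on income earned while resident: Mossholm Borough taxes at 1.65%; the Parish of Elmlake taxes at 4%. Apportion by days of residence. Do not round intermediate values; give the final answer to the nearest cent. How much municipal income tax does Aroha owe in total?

$2,702.58

Mossholm Borough, January 1 – June 9, 2035: 160 days → $91,000 × 1.65% × 160/365 = $658.1918
The Parish of Elmlake, June 10 – December 31, 2035: 205 days → $91,000 × 4% × 205/365 = $2,044.3836
Total = $2,702.5753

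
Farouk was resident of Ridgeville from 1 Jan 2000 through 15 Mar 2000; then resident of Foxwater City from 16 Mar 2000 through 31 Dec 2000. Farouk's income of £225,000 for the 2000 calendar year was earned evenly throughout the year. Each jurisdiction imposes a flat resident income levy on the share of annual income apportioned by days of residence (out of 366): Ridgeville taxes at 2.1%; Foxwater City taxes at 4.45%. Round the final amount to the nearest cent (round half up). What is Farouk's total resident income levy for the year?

£8,929.00

Ridgeville, 1 Jan – 15 Mar 2000: 75 days → £225,000 × 2.1% × 75/366 = £968.2377
Foxwater City, 16 Mar – 31 Dec 2000: 291 days → £225,000 × 4.45% × 291/366 = £7,960.7582
Total = £8,928.9959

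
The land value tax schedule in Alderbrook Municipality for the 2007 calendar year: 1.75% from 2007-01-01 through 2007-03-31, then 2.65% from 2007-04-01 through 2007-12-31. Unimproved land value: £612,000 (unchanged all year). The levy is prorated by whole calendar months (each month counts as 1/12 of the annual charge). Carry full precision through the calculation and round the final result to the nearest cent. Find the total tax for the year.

2007-01-01 to 2007-03-31: 3 months at 1.75% → £612,000 × 1.75% × 3/12 = £2,677.5000
2007-04-01 to 2007-12-31: 9 months at 2.65% → £612,000 × 2.65% × 9/12 = £12,163.5000
Total = £14,841.0000

£14,841.00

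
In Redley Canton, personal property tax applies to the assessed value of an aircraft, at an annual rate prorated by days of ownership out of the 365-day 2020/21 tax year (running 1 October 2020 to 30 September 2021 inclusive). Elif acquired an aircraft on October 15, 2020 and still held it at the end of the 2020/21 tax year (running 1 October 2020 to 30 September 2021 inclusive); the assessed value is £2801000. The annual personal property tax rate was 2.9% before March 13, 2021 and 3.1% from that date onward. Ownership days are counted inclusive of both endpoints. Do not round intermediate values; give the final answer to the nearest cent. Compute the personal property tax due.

October 15, 2020 – March 12, 2021: 149 days at 2.9% → £2801000 × 2.9% × 149/365 = £33159.2356
March 13 – September 30, 2021: 202 days at 3.1% → £2801000 × 3.1% × 202/365 = £48054.4164
Total = £81213.6521

£81213.65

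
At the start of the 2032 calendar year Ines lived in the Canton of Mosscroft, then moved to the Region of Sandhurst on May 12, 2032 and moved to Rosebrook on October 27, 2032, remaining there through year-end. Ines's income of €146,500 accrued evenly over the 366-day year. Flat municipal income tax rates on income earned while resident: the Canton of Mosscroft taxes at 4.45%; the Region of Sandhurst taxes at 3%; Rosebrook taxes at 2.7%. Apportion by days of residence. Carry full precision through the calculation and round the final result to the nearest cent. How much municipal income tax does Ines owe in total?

€5,081.87

The Canton of Mosscroft, January 1 – May 11, 2032: 132 days → €146,500 × 4.45% × 132/366 = €2,351.2049
The Region of Sandhurst, May 12 – October 26, 2032: 168 days → €146,500 × 3% × 168/366 = €2,017.3770
Rosebrook, October 27 – December 31, 2032: 66 days → €146,500 × 2.7% × 66/366 = €713.2869
Total = €5,081.8689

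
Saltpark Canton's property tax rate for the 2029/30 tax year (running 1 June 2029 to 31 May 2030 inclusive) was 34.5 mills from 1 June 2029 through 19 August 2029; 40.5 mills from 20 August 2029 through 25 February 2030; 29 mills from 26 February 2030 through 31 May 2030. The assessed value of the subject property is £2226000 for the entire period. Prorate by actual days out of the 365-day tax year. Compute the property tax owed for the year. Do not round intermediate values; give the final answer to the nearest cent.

1 June – 19 August 2029: 80 days at 34.5 mills → £2226000 × 3.45% × 80/365 = £16832.2192
20 August 2029 – 25 February 2030: 190 days at 40.5 mills → £2226000 × 4.05% × 190/365 = £46928.9589
26 February – 31 May 2030: 95 days at 29 mills → £2226000 × 2.9% × 95/365 = £16801.7260
Total = £80562.9041

£80562.90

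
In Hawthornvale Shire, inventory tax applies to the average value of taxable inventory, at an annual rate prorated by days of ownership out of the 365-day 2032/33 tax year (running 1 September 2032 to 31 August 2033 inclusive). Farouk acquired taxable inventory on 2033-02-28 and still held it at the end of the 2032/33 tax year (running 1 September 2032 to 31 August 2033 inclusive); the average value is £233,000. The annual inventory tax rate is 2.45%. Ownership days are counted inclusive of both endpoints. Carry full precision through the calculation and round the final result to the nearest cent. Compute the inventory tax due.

£2,893.35

Days held (2033-02-28 to 2033-08-31): 185 out of 365
Tax = £233,000 × 2.45% × 185/365 = £2,893.3493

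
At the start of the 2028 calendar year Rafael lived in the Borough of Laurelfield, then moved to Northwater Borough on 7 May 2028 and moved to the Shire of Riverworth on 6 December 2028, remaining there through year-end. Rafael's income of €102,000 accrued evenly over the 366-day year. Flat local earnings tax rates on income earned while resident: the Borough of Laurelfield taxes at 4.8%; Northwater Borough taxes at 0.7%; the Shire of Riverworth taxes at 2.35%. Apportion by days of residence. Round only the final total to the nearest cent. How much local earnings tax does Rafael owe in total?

The Borough of Laurelfield, 1 January – 6 May 2028: 127 days → €102,000 × 4.8% × 127/366 = €1,698.8852
Northwater Borough, 7 May – 5 December 2028: 213 days → €102,000 × 0.7% × 213/366 = €415.5246
The Shire of Riverworth, 6 December – 31 December 2028: 26 days → €102,000 × 2.35% × 26/366 = €170.2787
Total = €2,284.6885

€2,284.69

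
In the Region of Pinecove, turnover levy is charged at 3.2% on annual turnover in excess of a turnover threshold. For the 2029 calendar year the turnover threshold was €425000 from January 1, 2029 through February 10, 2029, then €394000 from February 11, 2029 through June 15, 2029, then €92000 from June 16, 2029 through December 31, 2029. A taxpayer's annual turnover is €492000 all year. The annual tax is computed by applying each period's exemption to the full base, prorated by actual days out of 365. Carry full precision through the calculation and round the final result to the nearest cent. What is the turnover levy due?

€8293.44

January 1 – February 10, 2029: 41 days, exemption €425000 → (€492000 − €425000) × 3.2% × 41/365 = €240.8329
February 11 – June 15, 2029: 125 days, exemption €394000 → (€492000 − €394000) × 3.2% × 125/365 = €1073.9726
June 16 – December 31, 2029: 199 days, exemption €92000 → (€492000 − €92000) × 3.2% × 199/365 = €6978.6301
Total = €8293.4356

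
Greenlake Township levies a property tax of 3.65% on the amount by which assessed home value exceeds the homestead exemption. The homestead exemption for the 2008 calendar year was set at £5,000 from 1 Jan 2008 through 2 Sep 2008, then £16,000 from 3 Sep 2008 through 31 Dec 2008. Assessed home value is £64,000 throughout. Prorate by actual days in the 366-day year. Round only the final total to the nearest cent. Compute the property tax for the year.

£2,021.86

1 Jan – 2 Sep 2008: 246 days, exemption £5,000 → (£64,000 − £5,000) × 3.65% × 246/366 = £1,447.4344
3 Sep – 31 Dec 2008: 120 days, exemption £16,000 → (£64,000 − £16,000) × 3.65% × 120/366 = £574.4262
Total = £2,021.8607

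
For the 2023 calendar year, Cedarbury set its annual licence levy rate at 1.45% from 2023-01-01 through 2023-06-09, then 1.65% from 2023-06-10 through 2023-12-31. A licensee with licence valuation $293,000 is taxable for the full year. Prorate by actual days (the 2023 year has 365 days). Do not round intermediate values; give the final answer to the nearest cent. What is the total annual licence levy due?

$4,577.62

2023-01-01 to 2023-06-09: 160 days at 1.45% → $293,000 × 1.45% × 160/365 = $1,862.3562
2023-06-10 to 2023-12-31: 205 days at 1.65% → $293,000 × 1.65% × 205/365 = $2,715.2671
Total = $4,577.6233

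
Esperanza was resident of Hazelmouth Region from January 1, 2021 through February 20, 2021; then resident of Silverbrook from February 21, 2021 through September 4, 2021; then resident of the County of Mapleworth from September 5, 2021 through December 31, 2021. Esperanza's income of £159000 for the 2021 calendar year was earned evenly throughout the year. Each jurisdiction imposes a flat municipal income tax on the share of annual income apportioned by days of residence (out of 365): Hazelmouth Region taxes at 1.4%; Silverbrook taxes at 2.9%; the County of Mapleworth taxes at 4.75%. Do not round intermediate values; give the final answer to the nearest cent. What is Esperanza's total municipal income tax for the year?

Hazelmouth Region, January 1 – February 20, 2021: 51 days → £159000 × 1.4% × 51/365 = £311.0301
Silverbrook, February 21 – September 4, 2021: 196 days → £159000 × 2.9% × 196/365 = £2476.0438
The County of Mapleworth, September 5 – December 31, 2021: 118 days → £159000 × 4.75% × 118/365 = £2441.6301
Total = £5228.7041

£5228.70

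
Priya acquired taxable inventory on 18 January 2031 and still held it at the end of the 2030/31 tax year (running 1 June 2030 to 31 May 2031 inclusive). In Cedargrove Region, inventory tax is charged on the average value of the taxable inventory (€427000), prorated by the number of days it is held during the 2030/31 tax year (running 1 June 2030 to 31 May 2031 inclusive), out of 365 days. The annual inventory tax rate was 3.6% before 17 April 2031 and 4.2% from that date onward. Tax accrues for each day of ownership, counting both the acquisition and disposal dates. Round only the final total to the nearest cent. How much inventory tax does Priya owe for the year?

18 January – 16 April 2031: 89 days at 3.6% → €427000 × 3.6% × 89/365 = €3748.2411
17 April – 31 May 2031: 45 days at 4.2% → €427000 × 4.2% × 45/365 = €2211.0411
Total = €5959.2822

€5959.28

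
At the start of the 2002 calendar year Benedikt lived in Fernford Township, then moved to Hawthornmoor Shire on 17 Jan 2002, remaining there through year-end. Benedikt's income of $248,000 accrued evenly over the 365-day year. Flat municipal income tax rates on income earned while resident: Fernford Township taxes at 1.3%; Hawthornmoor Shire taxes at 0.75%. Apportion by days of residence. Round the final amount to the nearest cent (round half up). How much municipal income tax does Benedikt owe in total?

$1,919.79

Fernford Township, 1 Jan – 16 Jan 2002: 16 days → $248,000 × 1.3% × 16/365 = $141.3260
Hawthornmoor Shire, 17 Jan – 31 Dec 2002: 349 days → $248,000 × 0.75% × 349/365 = $1,778.4658
Total = $1,919.7918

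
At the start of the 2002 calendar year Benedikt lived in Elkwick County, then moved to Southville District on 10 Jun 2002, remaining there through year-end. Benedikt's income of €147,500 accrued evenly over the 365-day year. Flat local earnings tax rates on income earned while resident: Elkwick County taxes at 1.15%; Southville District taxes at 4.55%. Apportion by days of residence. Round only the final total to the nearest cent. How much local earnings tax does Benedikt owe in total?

€4,512.89

Elkwick County, 1 Jan – 9 Jun 2002: 160 days → €147,500 × 1.15% × 160/365 = €743.5616
Southville District, 10 Jun – 31 Dec 2002: 205 days → €147,500 × 4.55% × 205/365 = €3,769.3322
Total = €4,512.8938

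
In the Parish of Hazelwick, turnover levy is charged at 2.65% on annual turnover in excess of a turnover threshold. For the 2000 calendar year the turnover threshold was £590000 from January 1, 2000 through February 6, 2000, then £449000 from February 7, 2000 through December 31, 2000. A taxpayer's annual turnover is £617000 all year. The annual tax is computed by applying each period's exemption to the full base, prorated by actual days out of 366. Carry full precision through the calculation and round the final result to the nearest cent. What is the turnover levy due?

January 1 – February 6, 2000: 37 days, exemption £590000 → (£617000 − £590000) × 2.65% × 37/366 = £72.3320
February 7 – December 31, 2000: 329 days, exemption £449000 → (£617000 − £449000) × 2.65% × 329/366 = £4001.9344
Total = £4074.2664

£4074.27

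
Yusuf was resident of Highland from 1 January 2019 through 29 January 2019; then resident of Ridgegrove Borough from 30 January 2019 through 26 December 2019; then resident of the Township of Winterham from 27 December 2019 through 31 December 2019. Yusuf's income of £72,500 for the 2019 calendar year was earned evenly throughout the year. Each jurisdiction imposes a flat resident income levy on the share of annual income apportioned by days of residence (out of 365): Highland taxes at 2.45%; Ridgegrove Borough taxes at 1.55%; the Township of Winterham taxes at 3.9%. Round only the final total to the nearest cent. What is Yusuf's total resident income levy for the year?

Highland, 1 January – 29 January 2019: 29 days → £72,500 × 2.45% × 29/365 = £141.1267
Ridgegrove Borough, 30 January – 26 December 2019: 331 days → £72,500 × 1.55% × 331/365 = £1,019.0719
The Township of Winterham, 27 December – 31 December 2019: 5 days → £72,500 × 3.9% × 5/365 = £38.7329
Total = £1,198.9315

£1,198.93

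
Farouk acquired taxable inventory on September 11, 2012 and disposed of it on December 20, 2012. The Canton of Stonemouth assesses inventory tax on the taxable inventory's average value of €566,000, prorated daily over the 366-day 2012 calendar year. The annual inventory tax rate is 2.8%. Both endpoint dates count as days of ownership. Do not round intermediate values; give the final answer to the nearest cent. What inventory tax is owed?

€4,373.36

Days held (September 11 – December 20, 2012): 101 out of 366
Tax = €566,000 × 2.8% × 101/366 = €4,373.3552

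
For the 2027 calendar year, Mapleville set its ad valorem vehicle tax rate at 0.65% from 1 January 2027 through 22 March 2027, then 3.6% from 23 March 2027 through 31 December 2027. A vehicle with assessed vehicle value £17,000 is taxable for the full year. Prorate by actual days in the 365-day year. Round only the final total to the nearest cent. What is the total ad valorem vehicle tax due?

£500.71

1 January – 22 March 2027: 81 days at 0.65% → £17,000 × 0.65% × 81/365 = £24.5219
23 March – 31 December 2027: 284 days at 3.6% → £17,000 × 3.6% × 284/365 = £476.1863
Total = £500.7082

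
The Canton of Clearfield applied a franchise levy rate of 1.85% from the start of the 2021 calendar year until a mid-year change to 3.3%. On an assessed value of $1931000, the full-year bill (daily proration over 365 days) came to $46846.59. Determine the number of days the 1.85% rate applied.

220 days

Let d = days at the first rate; then 365 − d days at the second rate.
$1931000 × [1.85%·d + 3.3%·(365−d)] / 365 = $46846.59
Solving gives d = 220, so the new rate took effect on 9 August 2021.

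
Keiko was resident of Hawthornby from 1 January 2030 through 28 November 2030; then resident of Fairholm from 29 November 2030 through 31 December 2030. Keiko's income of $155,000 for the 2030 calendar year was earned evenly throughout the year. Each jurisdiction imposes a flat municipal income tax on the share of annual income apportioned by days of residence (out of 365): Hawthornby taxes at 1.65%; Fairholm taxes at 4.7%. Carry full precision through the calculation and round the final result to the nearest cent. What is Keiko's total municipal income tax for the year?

$2,984.92

Hawthornby, 1 January – 28 November 2030: 332 days → $155,000 × 1.65% × 332/365 = $2,326.2740
Fairholm, 29 November – 31 December 2030: 33 days → $155,000 × 4.7% × 33/365 = $658.6438
Total = $2,984.9178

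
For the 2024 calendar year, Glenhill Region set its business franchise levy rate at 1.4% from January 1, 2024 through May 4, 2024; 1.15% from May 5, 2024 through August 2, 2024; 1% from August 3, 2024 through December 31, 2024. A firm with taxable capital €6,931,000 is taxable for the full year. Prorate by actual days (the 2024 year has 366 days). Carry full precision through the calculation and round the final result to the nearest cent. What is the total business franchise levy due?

€81,335.10

January 1 – May 4, 2024: 125 days at 1.4% → €6,931,000 × 1.4% × 125/366 = €33,140.0273
May 5 – August 2, 2024: 90 days at 1.15% → €6,931,000 × 1.15% × 90/366 = €19,599.9590
August 3 – December 31, 2024: 151 days at 1% → €6,931,000 × 1% × 151/366 = €28,595.1093
Total = €81,335.0956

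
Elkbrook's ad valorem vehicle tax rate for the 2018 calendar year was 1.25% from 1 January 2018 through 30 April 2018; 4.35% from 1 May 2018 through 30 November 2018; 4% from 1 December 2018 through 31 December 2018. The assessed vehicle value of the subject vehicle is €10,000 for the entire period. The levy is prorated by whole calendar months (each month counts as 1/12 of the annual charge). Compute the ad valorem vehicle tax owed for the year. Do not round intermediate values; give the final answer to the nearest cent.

€328.75

1 January – 30 April 2018: 4 months at 1.25% → €10,000 × 1.25% × 4/12 = €41.6667
1 May – 30 November 2018: 7 months at 4.35% → €10,000 × 4.35% × 7/12 = €253.7500
1 December – 31 December 2018: 1 month at 4% → €10,000 × 4% × 1/12 = €33.3333
Total = €328.7500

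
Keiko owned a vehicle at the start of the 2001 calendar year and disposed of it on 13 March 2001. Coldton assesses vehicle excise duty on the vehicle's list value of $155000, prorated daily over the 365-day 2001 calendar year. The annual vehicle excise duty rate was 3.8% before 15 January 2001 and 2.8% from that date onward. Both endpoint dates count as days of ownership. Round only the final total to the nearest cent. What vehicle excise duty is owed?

$915.56

1 January – 14 January 2001: 14 days at 3.8% → $155000 × 3.8% × 14/365 = $225.9178
15 January – 13 March 2001: 58 days at 2.8% → $155000 × 2.8% × 58/365 = $689.6438
Total = $915.5616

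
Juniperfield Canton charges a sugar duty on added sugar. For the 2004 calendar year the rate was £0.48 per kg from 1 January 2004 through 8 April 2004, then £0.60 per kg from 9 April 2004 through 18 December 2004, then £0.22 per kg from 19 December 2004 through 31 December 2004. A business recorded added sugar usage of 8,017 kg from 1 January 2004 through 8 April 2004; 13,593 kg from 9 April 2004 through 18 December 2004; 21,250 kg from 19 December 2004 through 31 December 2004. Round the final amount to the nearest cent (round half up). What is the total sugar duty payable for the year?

£16678.96

1 January – 8 April 2004: 8,017 kg at £0.48/kg → £3848.16
9 April – 18 December 2004: 13,593 kg at £0.60/kg → £8155.80
19 December – 31 December 2004: 21,250 kg at £0.22/kg → £4675.00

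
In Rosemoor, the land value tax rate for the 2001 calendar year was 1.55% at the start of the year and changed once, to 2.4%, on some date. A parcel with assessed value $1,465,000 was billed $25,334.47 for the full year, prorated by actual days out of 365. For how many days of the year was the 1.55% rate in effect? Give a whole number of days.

288 days

Let d = days at the first rate; then 365 − d days at the second rate.
$1,465,000 × [1.55%·d + 2.4%·(365−d)] / 365 = $25,334.47
Solving gives d = 288, so the new rate took effect on 16 Oct 2001.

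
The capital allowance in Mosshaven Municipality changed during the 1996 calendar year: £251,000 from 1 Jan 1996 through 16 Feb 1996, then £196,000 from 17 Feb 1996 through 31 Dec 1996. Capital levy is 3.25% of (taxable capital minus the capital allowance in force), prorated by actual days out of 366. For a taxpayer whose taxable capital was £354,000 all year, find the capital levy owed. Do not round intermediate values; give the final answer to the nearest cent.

1 Jan – 16 Feb 1996: 47 days, exemption £251,000 → (£354,000 − £251,000) × 3.25% × 47/366 = £429.8702
17 Feb – 31 Dec 1996: 319 days, exemption £196,000 → (£354,000 − £196,000) × 3.25% × 319/366 = £4,475.5874
Total = £4,905.4577

£4,905.46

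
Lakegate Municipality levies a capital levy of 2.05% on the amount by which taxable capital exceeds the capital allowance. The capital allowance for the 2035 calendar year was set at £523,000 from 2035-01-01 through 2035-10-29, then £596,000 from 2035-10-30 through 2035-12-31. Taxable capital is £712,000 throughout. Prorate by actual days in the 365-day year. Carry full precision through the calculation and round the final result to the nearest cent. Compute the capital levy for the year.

2035-01-01 to 2035-10-29: 302 days, exemption £523,000 → (£712,000 − £523,000) × 2.05% × 302/365 = £3,205.7507
2035-10-30 to 2035-12-31: 63 days, exemption £596,000 → (£712,000 − £596,000) × 2.05% × 63/365 = £410.4493
Total = £3,616.2000

£3,616.20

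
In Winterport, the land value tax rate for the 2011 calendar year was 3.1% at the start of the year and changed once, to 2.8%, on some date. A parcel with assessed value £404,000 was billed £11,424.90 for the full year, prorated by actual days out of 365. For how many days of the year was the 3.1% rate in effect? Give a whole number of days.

Let d = days at the first rate; then 365 − d days at the second rate.
£404,000 × [3.1%·d + 2.8%·(365−d)] / 365 = £11,424.90
Solving gives d = 34, so the new rate took effect on 4 Feb 2011.

34 days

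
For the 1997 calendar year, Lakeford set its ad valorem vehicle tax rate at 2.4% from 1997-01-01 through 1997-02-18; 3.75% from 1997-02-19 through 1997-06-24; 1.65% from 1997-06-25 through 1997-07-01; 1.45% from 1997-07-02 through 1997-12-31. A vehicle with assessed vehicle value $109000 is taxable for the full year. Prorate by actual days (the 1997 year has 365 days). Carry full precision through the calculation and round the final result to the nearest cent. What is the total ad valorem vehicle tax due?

$2589.12

1997-01-01 to 1997-02-18: 49 days at 2.4% → $109000 × 2.4% × 49/365 = $351.1890
1997-02-19 to 1997-06-24: 126 days at 3.75% → $109000 × 3.75% × 126/365 = $1411.0274
1997-06-25 to 1997-07-01: 7 days at 1.65% → $109000 × 1.65% × 7/365 = $34.4918
1997-07-02 to 1997-12-31: 183 days at 1.45% → $109000 × 1.45% × 183/365 = $792.4151
Total = $2589.1233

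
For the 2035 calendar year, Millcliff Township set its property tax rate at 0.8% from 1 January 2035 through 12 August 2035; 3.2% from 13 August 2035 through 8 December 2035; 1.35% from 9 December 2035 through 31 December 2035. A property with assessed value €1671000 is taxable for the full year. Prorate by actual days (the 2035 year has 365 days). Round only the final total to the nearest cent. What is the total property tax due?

€26912.26

1 January – 12 August 2035: 224 days at 0.8% → €1671000 × 0.8% × 224/365 = €8203.9233
13 August – 8 December 2035: 118 days at 3.2% → €1671000 × 3.2% × 118/365 = €17286.8384
9 December – 31 December 2035: 23 days at 1.35% → €1671000 × 1.35% × 23/365 = €1421.4945
Total = €26912.2562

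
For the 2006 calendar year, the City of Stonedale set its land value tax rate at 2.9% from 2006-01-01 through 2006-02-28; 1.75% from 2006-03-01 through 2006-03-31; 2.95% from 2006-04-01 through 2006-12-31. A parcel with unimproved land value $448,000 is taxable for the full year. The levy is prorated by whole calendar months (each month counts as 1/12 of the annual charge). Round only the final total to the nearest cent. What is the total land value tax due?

2006-01-01 to 2006-02-28: 2 months at 2.9% → $448,000 × 2.9% × 2/12 = $2,165.3333
2006-03-01 to 2006-03-31: 1 month at 1.75% → $448,000 × 1.75% × 1/12 = $653.3333
2006-04-01 to 2006-12-31: 9 months at 2.95% → $448,000 × 2.95% × 9/12 = $9,912.0000
Total = $12,730.6667

$12,730.67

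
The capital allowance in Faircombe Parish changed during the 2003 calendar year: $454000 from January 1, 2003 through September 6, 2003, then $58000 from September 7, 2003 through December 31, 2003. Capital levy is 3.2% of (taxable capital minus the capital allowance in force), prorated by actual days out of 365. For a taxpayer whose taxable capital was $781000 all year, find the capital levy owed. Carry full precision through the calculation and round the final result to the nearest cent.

January 1 – September 6, 2003: 249 days, exemption $454000 → ($781000 − $454000) × 3.2% × 249/365 = $7138.4548
September 7 – December 31, 2003: 116 days, exemption $58000 → ($781000 − $58000) × 3.2% × 116/365 = $7352.8110
Total = $14491.2658

$14491.27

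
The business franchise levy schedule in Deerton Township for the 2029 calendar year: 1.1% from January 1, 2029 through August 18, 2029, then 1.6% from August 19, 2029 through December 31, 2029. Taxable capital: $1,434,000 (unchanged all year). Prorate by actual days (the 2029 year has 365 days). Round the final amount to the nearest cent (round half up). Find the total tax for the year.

January 1 – August 18, 2029: 230 days at 1.1% → $1,434,000 × 1.1% × 230/365 = $9,939.7808
August 19 – December 31, 2029: 135 days at 1.6% → $1,434,000 × 1.6% × 135/365 = $8,486.1370
Total = $18,425.9178

$18,425.92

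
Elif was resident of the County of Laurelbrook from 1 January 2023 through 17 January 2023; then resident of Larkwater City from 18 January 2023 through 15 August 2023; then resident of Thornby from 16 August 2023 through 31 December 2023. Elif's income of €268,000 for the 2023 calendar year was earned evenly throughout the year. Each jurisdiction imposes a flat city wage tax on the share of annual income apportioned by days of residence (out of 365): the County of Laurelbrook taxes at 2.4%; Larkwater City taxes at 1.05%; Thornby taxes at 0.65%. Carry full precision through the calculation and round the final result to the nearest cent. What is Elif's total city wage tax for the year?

€2,577.21

The County of Laurelbrook, 1 January – 17 January 2023: 17 days → €268,000 × 2.4% × 17/365 = €299.5726
Larkwater City, 18 January – 15 August 2023: 210 days → €268,000 × 1.05% × 210/365 = €1,619.0137
Thornby, 16 August – 31 December 2023: 138 days → €268,000 × 0.65% × 138/365 = €658.6192
Total = €2,577.2055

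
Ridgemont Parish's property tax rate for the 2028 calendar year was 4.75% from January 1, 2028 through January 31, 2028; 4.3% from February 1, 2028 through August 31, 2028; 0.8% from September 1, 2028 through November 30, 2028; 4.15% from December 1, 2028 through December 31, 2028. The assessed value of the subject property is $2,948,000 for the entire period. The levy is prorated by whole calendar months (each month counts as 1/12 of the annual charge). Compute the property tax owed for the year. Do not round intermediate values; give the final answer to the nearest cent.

$101,706.00

January 1 – January 31, 2028: 1 month at 4.75% → $2,948,000 × 4.75% × 1/12 = $11,669.1667
February 1 – August 31, 2028: 7 months at 4.3% → $2,948,000 × 4.3% × 7/12 = $73,945.6667
September 1 – November 30, 2028: 3 months at 0.8% → $2,948,000 × 0.8% × 3/12 = $5,896.0000
December 1 – December 31, 2028: 1 month at 4.15% → $2,948,000 × 4.15% × 1/12 = $10,195.1667
Total = $101,706.0000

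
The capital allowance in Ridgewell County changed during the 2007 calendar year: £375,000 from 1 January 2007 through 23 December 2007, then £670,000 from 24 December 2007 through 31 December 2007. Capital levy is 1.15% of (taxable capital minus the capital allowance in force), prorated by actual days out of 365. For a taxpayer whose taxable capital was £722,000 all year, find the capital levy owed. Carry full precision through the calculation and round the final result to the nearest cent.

£3,916.14

1 January – 23 December 2007: 357 days, exemption £375,000 → (£722,000 − £375,000) × 1.15% × 357/365 = £3,903.0370
24 December – 31 December 2007: 8 days, exemption £670,000 → (£722,000 − £670,000) × 1.15% × 8/365 = £13.1068
Total = £3,916.1438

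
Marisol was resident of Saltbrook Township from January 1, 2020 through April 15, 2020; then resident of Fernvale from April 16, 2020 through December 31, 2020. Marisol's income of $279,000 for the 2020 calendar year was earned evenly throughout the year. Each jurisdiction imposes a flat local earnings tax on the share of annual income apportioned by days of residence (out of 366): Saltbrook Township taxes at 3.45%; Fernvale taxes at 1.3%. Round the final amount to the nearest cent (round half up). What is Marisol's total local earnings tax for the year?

$5,364.27

Saltbrook Township, January 1 – April 15, 2020: 106 days → $279,000 × 3.45% × 106/366 = $2,787.7131
Fernvale, April 16 – December 31, 2020: 260 days → $279,000 × 1.3% × 260/366 = $2,576.5574
Total = $5,364.2705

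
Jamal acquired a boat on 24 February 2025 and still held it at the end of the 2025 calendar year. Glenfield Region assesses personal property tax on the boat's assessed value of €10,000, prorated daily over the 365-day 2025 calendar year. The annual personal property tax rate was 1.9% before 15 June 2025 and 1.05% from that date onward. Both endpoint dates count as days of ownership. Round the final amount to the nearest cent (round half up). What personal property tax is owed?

€115.32

24 February – 14 June 2025: 111 days at 1.9% → €10,000 × 1.9% × 111/365 = €57.7808
15 June – 31 December 2025: 200 days at 1.05% → €10,000 × 1.05% × 200/365 = €57.5342
Total = €115.3151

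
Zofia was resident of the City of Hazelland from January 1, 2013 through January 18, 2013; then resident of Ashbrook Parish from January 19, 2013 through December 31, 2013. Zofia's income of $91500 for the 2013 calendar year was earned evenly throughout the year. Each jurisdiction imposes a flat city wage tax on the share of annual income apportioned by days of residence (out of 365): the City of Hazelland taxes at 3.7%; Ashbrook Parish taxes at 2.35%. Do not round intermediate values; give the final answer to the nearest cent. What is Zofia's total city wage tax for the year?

$2211.17

The City of Hazelland, January 1 – January 18, 2013: 18 days → $91500 × 3.7% × 18/365 = $166.9562
Ashbrook Parish, January 19 – December 31, 2013: 347 days → $91500 × 2.35% × 347/365 = $2044.2103
Total = $2211.1664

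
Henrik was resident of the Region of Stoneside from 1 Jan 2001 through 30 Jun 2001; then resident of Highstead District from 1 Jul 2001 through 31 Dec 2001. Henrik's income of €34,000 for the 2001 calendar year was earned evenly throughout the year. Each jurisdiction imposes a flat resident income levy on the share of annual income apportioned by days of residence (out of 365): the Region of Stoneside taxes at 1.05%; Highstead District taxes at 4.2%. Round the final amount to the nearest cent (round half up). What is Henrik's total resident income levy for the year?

€896.90

The Region of Stoneside, 1 Jan – 30 Jun 2001: 181 days → €34,000 × 1.05% × 181/365 = €177.0329
Highstead District, 1 Jul – 31 Dec 2001: 184 days → €34,000 × 4.2% × 184/365 = €719.8685
Total = €896.9014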